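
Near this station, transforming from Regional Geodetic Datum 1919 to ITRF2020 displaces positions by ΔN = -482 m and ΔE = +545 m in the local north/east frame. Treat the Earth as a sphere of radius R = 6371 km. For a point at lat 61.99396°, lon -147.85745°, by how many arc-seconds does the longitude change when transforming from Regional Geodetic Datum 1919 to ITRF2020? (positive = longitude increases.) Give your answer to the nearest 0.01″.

At latitude 61.99396°, cos φ = 0.469565.
One radian of longitude at latitude φ spans R cos φ, so Δλ = ΔE / (R cos φ) = 545.0 / (6371000 × 0.469565) = 1.8218e-04 rad = 37.577″.

Δλ = 37.58″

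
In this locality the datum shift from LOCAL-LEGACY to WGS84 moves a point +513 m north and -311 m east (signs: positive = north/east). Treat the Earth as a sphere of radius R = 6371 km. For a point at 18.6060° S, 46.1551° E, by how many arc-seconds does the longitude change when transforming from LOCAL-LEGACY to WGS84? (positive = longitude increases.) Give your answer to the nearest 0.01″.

At latitude -18.6060°, cos φ = 0.947735.
One radian of longitude at latitude φ spans R cos φ, so Δλ = ΔE / (R cos φ) = -311.0 / (6371000 × 0.947735) = -5.1507e-05 rad = -10.624″.

Δλ = -10.62″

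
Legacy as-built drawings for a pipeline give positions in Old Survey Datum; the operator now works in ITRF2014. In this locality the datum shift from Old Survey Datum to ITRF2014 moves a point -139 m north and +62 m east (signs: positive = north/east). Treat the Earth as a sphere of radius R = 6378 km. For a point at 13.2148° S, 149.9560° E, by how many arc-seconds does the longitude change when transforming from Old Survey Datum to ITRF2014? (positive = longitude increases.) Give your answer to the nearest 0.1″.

Δλ = 2.1″

At latitude -13.2148°, cos φ = 0.973520.
One radian of longitude at latitude φ spans R cos φ, so Δλ = ΔE / (R cos φ) = 62.0 / (6378000 × 0.973520) = 9.9853e-06 rad = 2.060″.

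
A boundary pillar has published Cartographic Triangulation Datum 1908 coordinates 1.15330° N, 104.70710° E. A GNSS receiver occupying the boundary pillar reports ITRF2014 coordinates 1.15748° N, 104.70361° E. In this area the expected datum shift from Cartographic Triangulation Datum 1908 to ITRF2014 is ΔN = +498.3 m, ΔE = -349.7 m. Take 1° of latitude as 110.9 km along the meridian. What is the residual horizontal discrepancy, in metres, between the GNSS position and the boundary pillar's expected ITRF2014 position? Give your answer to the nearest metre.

Observed coordinate differences: Δφ = +0.00418°, Δλ = -0.00349°.
Converting to metres (1° lat = 110900 m, cos φ = 0.999797): observed ΔN = 463.6 m, observed ΔE = -387.0 m.
Subtracting the expected shift leaves a residual of 463.6 − (498.3) = -34.7 m north and -387.0 − (-349.7) = -37.3 m east.
Residual distance = √((-34.7)² + (-37.3)²) = 50.9 m.

51 m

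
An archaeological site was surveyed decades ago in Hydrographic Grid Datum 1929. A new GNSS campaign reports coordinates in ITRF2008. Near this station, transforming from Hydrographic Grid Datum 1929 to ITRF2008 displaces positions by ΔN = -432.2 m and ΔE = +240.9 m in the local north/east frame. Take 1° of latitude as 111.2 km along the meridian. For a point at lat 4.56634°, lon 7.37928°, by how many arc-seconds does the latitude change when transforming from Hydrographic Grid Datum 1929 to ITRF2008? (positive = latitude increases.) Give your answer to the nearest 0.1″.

1° of latitude = 111.2 km, so Δφ = -432.2 / 111200 = -0.0038867° = -13.992″.

Δφ = -14.0″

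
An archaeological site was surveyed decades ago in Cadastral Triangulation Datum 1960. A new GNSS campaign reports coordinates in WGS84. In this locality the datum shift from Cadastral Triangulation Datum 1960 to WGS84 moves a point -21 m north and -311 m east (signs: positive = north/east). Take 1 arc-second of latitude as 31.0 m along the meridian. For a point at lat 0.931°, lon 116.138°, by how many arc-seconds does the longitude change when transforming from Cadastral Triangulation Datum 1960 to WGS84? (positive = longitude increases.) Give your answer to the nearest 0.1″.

Δλ = -10.0″

At latitude 0.931°, cos φ = 0.999868.
1″ of longitude at this latitude = 31.00 × cos φ = 30.9959 m, so Δλ = -311.0 / 30.9959 = -10.034″.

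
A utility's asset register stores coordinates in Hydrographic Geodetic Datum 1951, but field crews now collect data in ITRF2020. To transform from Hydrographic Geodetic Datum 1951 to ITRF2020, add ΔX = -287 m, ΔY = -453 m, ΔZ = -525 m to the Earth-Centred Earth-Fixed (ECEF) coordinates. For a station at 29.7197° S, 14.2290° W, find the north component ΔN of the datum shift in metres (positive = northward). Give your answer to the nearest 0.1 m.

At φ = -29.7197°, λ = -14.2290°: sin φ = -0.495757, cos φ = 0.868461, sin λ = -0.245798, cos λ = 0.969321.
ΔN = −sin φ cos λ·ΔX − sin φ sin λ·ΔY + cos φ·ΔZ = −(-0.495757)(0.969321)(-287) − (-0.495757)(-0.245798)(-453) + (0.868461)(-525) = -538.66 m.

ΔN = -538.7 m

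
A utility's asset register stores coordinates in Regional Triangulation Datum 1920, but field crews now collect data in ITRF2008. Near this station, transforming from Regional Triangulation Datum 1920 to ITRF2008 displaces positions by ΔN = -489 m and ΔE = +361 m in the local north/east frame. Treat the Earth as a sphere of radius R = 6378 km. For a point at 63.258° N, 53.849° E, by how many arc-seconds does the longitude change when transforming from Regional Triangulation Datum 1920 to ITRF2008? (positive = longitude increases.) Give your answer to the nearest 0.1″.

At latitude 63.258°, cos φ = 0.449974.
One radian of longitude at latitude φ spans R cos φ, so Δλ = ΔE / (R cos φ) = 361.0 / (6378000 × 0.449974) = 1.2579e-04 rad = 25.945″.

Δλ = 25.9″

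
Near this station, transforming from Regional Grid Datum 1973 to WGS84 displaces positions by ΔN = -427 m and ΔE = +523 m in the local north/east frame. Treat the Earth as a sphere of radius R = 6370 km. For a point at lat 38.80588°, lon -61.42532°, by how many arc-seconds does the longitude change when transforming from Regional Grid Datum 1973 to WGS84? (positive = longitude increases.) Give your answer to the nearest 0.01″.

At latitude 38.80588°, cos φ = 0.779274.
One radian of longitude at latitude φ spans R cos φ, so Δλ = ΔE / (R cos φ) = 523.0 / (6370000 × 0.779274) = 1.0536e-04 rad = 21.732″.

Δλ = 21.73″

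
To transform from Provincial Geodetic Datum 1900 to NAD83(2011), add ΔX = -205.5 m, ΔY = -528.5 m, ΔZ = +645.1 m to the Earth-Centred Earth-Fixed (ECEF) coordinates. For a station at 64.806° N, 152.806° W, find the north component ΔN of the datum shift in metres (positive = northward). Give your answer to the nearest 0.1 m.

ΔN = -109.3 m

At φ = 64.806°, λ = -152.806°: sin φ = 0.904872, cos φ = 0.425685, sin λ = -0.457005, cos λ = -0.889464.
ΔN = −sin φ cos λ·ΔX − sin φ sin λ·ΔY + cos φ·ΔZ = −(0.904872)(-0.889464)(-205.5) − (0.904872)(-0.457005)(-528.5) + (0.425685)(645.1) = -109.34 m.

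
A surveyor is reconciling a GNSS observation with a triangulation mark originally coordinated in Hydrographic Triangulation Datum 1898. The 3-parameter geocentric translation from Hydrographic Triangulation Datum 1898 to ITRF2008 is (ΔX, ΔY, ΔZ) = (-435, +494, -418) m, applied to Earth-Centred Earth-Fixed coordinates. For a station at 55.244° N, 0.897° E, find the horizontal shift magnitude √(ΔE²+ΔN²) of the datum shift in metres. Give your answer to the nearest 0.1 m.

The local east axis at (φ, λ) is (−sin λ, cos λ, 0), so ΔE = −sin(0.897°)·(-435) + cos(0.897°)·494 = 500.75 m.
The local north axis is (−sin φ cos λ, −sin φ sin λ, cos φ), giving ΔN = 357.347 − 6.354 − 238.295 = 112.70 m.
Horizontal magnitude = √(ΔE² + ΔN²) = √(500.75² + 112.70²) = 513.27 m.

513.3 m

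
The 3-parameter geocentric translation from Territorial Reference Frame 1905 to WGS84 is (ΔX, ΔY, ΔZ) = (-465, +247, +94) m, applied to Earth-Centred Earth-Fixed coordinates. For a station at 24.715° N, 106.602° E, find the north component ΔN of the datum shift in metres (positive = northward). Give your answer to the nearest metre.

ΔN = -69 m

The local north axis is (−sin φ cos λ, −sin φ sin λ, cos φ), giving ΔN = -55.550 − 98.967 + 85.389 = -69.13 m.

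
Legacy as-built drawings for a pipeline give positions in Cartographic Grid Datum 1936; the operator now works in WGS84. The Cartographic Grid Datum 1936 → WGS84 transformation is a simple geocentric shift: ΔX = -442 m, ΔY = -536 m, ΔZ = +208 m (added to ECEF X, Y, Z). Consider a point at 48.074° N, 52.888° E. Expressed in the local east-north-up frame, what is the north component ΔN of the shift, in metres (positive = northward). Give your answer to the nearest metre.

At φ = 48.074°, λ = 52.888°: sin φ = 0.744008, cos φ = 0.668170, sin λ = 0.797458, cos λ = 0.603375.
ΔN = −sin φ cos λ·ΔX − sin φ sin λ·ΔY + cos φ·ΔZ = −(0.744008)(0.603375)(-442) − (0.744008)(0.797458)(-536) + (0.668170)(208) = 655.42 m.

ΔN = 655 m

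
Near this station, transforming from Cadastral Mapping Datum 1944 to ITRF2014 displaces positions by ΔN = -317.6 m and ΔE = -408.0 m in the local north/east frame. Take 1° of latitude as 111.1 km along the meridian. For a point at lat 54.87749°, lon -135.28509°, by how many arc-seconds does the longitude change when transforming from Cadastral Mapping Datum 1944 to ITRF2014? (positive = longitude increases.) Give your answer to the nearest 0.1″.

At latitude 54.87749°, cos φ = 0.575327.
1° of longitude at this latitude = 111.1 × cos φ = 63.92 km, so Δλ = -408.0 / 63918.8 = -0.0063831° = -22.979″.

Δλ = -23.0″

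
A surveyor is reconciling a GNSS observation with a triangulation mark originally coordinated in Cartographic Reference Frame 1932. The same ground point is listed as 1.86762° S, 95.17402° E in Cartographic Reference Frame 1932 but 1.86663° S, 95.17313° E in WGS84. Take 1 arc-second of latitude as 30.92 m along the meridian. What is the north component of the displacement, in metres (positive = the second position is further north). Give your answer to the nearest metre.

ΔN = 110 m

Δφ = -1.86663° − -1.86762° = +0.00099°; Δλ = 95.17313° − 95.17402° = -0.00089°.
1° of latitude = 3600 × 30.92 = 111312 m.
ΔN = Δφ × 111312 = 110.2 m; ΔE = Δλ × 111312 × cos(-1.86762°) = -0.00089 × 111312 × 0.999469 = -99.0 m.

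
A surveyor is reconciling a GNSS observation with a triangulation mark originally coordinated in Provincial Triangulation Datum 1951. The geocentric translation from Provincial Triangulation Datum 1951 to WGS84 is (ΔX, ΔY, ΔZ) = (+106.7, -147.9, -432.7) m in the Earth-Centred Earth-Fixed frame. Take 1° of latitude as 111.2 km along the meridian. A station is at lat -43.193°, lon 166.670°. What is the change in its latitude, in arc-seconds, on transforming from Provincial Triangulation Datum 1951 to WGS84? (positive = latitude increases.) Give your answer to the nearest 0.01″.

Δφ = -13.27″

sin φ = -0.684458, cos φ = 0.729052, sin λ = 0.230559, cos λ = -0.973058.
North component: ΔN = −sin φ cos λ·ΔX − sin φ sin λ·ΔY + cos φ·ΔZ = −(-0.684458)(-0.973058)(106.7) − (-0.684458)(0.230559)(-147.9) + (0.729052)(-432.7) = -409.86 m.
1° of latitude spans 111200 m, so Δφ = -409.86 / 111200 × 3600 = -13.269″.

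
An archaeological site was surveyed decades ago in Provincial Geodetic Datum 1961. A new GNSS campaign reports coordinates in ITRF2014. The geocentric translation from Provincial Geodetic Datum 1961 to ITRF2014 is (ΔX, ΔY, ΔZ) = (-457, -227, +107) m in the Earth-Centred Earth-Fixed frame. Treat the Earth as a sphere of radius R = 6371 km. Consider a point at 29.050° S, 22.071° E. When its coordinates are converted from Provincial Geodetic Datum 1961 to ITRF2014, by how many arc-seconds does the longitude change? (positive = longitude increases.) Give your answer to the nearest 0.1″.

sin φ = -0.485573, cos φ = 0.874196, sin λ = 0.375755, cos λ = 0.926719.
East component: ΔE = −sin λ·ΔX + cos λ·ΔY = −(0.375755)(-457) + (0.926719)(-227) = -38.65 m.
1° of latitude spans πR/180 = 111195 m; at latitude φ, 1° of longitude spans that × cos φ = 97206.2 m, so Δλ = -38.65 / 97206.2 × 3600 = -1.431″.

Δλ = -1.4″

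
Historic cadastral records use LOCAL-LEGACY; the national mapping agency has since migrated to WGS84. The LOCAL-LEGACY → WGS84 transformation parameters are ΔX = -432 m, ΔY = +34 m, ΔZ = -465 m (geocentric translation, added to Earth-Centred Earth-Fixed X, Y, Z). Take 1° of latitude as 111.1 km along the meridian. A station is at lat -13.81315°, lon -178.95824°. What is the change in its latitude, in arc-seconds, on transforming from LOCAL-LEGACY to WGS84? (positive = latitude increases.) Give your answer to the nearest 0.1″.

sin φ = -0.238756, cos φ = 0.971080, sin λ = -0.018181, cos λ = -0.999835.
North component: ΔN = −sin φ cos λ·ΔX − sin φ sin λ·ΔY + cos φ·ΔZ = −(-0.238756)(-0.999835)(-432) − (-0.238756)(-0.018181)(34) + (0.971080)(-465) = -348.57 m.
1° of latitude spans 111100 m, so Δφ = -348.57 / 111100 × 3600 = -11.295″.

Δφ = -11.3″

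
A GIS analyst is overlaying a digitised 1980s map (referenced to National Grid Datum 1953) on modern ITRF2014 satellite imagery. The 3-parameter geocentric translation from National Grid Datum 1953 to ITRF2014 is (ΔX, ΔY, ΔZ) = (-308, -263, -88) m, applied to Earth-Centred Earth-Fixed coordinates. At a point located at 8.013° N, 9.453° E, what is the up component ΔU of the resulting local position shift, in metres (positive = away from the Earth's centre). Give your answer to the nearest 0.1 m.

ΔU = -355.9 m

The local up (radial) axis is (cos φ cos λ, cos φ sin λ, sin φ), giving ΔU = -300.851 − 42.773 − 12.267 = -355.89 m.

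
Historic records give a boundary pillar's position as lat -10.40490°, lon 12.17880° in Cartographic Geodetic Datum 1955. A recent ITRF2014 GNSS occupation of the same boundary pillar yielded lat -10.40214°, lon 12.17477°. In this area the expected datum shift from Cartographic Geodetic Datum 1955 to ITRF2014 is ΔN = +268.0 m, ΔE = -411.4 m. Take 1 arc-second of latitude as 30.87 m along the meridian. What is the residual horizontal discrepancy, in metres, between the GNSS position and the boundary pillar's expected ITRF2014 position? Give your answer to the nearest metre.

Observed coordinate differences: Δφ = +0.00276°, Δλ = -0.00403°.
Converting to metres (1° lat = 111132 m, cos φ = 0.983556): observed ΔN = 306.7 m, observed ΔE = -440.5 m.
Subtracting the expected shift leaves a residual of 306.7 − (268.0) = 38.7 m north and -440.5 − (-411.4) = -29.1 m east.
Residual distance = √(38.7² + (-29.1)²) = 48.4 m.

48 m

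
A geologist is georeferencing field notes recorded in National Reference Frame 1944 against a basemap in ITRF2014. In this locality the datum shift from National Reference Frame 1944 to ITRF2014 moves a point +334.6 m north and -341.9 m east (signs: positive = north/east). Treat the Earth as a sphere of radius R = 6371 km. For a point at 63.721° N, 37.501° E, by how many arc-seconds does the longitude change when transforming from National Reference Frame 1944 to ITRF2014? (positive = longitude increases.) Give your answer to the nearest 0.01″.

At latitude 63.721°, cos φ = 0.442743.
One radian of longitude at latitude φ spans R cos φ, so Δλ = ΔE / (R cos φ) = -341.9 / (6371000 × 0.442743) = -1.2121e-04 rad = -25.001″.

Δλ = -25.00″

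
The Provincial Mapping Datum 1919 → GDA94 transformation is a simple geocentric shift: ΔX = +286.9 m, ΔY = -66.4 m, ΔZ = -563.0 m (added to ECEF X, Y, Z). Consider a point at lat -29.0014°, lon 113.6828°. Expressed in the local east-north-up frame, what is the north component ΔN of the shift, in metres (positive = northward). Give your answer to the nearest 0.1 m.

At φ = -29.0014°, λ = 113.6828°: sin φ = -0.484831, cos φ = 0.874608, sin λ = 0.915783, cos λ = -0.401673.
ΔN = −sin φ cos λ·ΔX − sin φ sin λ·ΔY + cos φ·ΔZ = −(-0.484831)(-0.401673)(286.9) − (-0.484831)(0.915783)(-66.4) + (0.874608)(-563.0) = -577.76 m.

ΔN = -577.8 m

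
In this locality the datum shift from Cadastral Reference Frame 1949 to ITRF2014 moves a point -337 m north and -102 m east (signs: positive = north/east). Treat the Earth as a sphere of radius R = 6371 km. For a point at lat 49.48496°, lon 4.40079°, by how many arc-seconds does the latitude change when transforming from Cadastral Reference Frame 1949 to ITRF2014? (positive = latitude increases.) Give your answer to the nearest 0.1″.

On a sphere of radius R, 1 rad of latitude = R, so Δφ = ΔN / R = -337.0 / 6371000 = -5.2896e-05 rad = -10.911″.

Δφ = -10.9″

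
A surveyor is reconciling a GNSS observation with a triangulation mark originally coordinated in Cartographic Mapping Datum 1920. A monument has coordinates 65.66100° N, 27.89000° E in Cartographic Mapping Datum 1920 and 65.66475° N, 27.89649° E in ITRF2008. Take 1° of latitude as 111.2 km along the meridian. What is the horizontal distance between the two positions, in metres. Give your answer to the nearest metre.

Δφ = 65.66475° − 65.66100° = +0.00375°; Δλ = 27.89649° − 27.89000° = +0.00649°.
ΔN = Δφ × 111200 = 417.0 m; ΔE = Δλ × 111200 × cos(65.66100°) = +0.00649 × 111200 × 0.412135 = 297.4 m.
Distance = √(ΔE² + ΔN²) = √(297.4² + 417.0²) = 512.2 m.

512 m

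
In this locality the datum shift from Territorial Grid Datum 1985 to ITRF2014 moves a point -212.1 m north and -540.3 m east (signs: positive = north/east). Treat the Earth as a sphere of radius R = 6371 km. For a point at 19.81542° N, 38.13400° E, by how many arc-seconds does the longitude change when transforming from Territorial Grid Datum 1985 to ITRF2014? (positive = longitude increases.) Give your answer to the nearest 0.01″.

Δλ = -18.59″

At latitude 19.81542°, cos φ = 0.940790.
One radian of longitude at latitude φ spans R cos φ, so Δλ = ΔE / (R cos φ) = -540.3 / (6371000 × 0.940790) = -9.0144e-05 rad = -18.593″.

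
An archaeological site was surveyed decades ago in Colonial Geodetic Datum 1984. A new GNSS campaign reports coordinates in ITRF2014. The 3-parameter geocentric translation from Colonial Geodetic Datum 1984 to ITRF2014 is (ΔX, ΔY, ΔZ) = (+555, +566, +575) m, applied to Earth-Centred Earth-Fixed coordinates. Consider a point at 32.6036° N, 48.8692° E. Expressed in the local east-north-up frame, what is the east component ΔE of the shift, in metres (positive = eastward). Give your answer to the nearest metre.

ΔE = -46 m

The local east axis at (φ, λ) is (−sin λ, cos λ, 0), so ΔE = −sin(48.8692°)·555 + cos(48.8692°)·566 = -45.73 m.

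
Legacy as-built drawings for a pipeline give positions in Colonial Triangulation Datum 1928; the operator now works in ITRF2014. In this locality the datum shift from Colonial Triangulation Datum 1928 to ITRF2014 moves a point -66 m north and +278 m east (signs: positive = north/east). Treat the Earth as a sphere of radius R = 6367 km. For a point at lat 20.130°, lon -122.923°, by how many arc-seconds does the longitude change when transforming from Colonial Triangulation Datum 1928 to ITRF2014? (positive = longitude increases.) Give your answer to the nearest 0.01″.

Δλ = 9.59″

At latitude 20.130°, cos φ = 0.938914.
One radian of longitude at latitude φ spans R cos φ, so Δλ = ΔE / (R cos φ) = 278.0 / (6367000 × 0.938914) = 4.6503e-05 rad = 9.592″.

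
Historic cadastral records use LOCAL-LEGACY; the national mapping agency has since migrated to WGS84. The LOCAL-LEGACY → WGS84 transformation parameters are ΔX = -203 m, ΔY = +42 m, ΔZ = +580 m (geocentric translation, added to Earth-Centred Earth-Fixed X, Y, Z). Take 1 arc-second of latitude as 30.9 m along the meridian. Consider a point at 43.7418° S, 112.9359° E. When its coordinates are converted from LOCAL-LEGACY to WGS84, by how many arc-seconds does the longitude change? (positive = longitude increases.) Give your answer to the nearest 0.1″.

Δλ = 7.6″

sin φ = -0.691410, cos φ = 0.722463, sin λ = 0.920941, cos λ = -0.389701.
East component: ΔE = −sin λ·ΔX + cos λ·ΔY = −(0.920941)(-203) + (-0.389701)(42) = 170.58 m.
1° of latitude spans 3600 × 30.90 = 111240 m; at latitude φ, 1° of longitude spans that × cos φ = 80366.8 m, so Δλ = 170.58 / 80366.8 × 3600 = 7.641″.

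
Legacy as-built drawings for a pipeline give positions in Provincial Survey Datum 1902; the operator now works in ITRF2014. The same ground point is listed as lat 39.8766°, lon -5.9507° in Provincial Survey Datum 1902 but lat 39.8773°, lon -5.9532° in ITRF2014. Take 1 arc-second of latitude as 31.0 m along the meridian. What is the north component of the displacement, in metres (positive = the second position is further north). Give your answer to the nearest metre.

Δφ = 39.8773° − 39.8766° = +0.0007°; Δλ = -5.9532° − -5.9507° = -0.0025°.
1° of latitude = 3600 × 31.00 = 111600 m.
ΔN = Δφ × 111600 = 78.1 m; ΔE = Δλ × 111600 × cos(39.8766°) = -0.0025 × 111600 × 0.767427 = -214.1 m.

ΔN = 78 m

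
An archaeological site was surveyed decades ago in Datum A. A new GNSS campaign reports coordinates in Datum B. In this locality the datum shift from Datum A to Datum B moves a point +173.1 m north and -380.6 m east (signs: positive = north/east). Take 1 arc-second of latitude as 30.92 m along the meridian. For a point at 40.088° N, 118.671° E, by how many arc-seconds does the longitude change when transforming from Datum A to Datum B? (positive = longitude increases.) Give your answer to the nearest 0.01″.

At latitude 40.088°, cos φ = 0.765056.
1″ of longitude at this latitude = 30.92 × cos φ = 23.6555 m, so Δλ = -380.6 / 23.6555 = -16.089″.

Δλ = -16.09″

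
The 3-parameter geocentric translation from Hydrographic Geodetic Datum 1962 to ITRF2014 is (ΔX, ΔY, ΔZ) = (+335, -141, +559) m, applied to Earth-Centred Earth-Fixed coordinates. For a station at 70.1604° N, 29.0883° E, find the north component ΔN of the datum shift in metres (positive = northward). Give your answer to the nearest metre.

ΔN = -21 m

At φ = 70.1604°, λ = 29.0883°: sin φ = 0.940646, cos φ = 0.339388, sin λ = 0.486157, cos λ = 0.873872.
ΔN = −sin φ cos λ·ΔX − sin φ sin λ·ΔY + cos φ·ΔZ = −(0.940646)(0.873872)(335) − (0.940646)(0.486157)(-141) + (0.339388)(559) = -21.17 m.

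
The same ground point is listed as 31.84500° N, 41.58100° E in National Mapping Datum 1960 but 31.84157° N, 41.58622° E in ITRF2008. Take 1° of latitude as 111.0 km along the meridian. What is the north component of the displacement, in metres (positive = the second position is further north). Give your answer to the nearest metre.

Δφ = 31.84157° − 31.84500° = -0.00343°; Δλ = 41.58622° − 41.58100° = +0.00522°.
ΔN = Δφ × 111000 = -380.7 m; ΔE = Δλ × 111000 × cos(31.84500°) = +0.00522 × 111000 × 0.849479 = 492.2 m.

ΔN = -381 m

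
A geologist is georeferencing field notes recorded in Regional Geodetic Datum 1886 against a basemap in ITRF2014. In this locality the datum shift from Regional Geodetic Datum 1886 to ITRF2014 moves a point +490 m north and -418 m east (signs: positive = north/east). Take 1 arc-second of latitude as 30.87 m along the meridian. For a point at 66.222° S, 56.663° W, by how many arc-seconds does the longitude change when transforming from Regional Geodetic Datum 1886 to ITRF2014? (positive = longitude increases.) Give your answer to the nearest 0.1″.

Δλ = -33.6″

At latitude -66.222°, cos φ = 0.403194.
1″ of longitude at this latitude = 30.87 × cos φ = 12.4466 m, so Δλ = -418.0 / 12.4466 = -33.583″.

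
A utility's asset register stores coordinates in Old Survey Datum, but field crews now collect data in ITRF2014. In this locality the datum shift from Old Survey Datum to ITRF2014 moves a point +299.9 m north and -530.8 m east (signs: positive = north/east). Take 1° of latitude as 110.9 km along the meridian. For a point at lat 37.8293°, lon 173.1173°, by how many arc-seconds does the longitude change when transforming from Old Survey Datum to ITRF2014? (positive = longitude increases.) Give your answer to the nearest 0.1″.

At latitude 37.8293°, cos φ = 0.789841.
1° of longitude at this latitude = 110.9 × cos φ = 87.59 km, so Δλ = -530.8 / 87593.4 = -0.0060598° = -21.815″.

Δλ = -21.8″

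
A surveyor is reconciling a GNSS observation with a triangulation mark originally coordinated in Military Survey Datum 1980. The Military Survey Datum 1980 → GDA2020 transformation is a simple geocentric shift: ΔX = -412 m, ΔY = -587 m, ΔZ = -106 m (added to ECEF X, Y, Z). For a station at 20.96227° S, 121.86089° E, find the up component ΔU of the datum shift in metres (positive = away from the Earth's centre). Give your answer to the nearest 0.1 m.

ΔU = -224.6 m

The local up (radial) axis is (cos φ cos λ, cos φ sin λ, sin φ), giving ΔU = 203.084 − 465.562 + 37.922 = -224.56 m.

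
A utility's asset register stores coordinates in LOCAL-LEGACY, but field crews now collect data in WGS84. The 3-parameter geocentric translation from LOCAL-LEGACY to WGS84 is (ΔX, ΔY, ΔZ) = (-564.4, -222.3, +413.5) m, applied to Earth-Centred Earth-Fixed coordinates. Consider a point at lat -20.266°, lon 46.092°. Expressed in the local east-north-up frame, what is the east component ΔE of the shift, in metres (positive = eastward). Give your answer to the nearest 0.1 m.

At φ = -20.266°, λ = 46.092°: sin φ = -0.346379, cos φ = 0.938095, sin λ = 0.720454, cos λ = 0.693502.
ΔE = −sin λ·ΔX + cos λ·ΔY = −(0.720454)·(-564.4) + (0.693502)·(-222.3) = 252.46 m.

ΔE = 252.5 m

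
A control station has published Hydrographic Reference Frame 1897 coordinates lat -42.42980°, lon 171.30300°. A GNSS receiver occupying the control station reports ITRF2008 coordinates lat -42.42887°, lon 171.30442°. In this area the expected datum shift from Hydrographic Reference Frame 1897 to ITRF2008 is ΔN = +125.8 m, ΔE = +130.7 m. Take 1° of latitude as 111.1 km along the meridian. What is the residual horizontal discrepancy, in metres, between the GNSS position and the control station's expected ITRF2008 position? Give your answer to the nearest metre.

Observed coordinate differences: Δφ = +0.00093°, Δλ = +0.00142°.
Converting to metres (1° lat = 111100 m, cos φ = 0.738105): observed ΔN = 103.3 m, observed ΔE = 116.4 m.
Subtracting the expected shift leaves a residual of 103.3 − (125.8) = -22.5 m north and 116.4 − (130.7) = -14.3 m east.
Residual distance = √((-22.5)² + (-14.3)²) = 26.6 m.

27 m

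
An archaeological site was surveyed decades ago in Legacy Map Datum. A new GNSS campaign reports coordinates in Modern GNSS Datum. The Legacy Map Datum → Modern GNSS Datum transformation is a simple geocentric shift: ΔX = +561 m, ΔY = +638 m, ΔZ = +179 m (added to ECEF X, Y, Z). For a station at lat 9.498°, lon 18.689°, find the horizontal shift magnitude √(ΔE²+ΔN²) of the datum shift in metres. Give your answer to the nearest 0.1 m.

428.2 m

The local east axis at (φ, λ) is (−sin λ, cos λ, 0), so ΔE = −sin(18.689°)·561 + cos(18.689°)·638 = 424.60 m.
The local north axis is (−sin φ cos λ, −sin φ sin λ, cos φ), giving ΔN = -87.691 − 33.734 + 176.546 = 55.12 m.
Horizontal magnitude = √(ΔE² + ΔN²) = √(424.60² + 55.12²) = 428.16 m.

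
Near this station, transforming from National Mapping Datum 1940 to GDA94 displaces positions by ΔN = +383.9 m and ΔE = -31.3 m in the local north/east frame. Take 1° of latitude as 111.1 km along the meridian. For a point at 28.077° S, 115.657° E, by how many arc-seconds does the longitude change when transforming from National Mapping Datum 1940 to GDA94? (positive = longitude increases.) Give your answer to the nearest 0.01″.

At latitude -28.077°, cos φ = 0.882316.
1° of longitude at this latitude = 111.1 × cos φ = 98.03 km, so Δλ = -31.3 / 98025.3 = -0.0003193° = -1.149″.

Δλ = -1.15″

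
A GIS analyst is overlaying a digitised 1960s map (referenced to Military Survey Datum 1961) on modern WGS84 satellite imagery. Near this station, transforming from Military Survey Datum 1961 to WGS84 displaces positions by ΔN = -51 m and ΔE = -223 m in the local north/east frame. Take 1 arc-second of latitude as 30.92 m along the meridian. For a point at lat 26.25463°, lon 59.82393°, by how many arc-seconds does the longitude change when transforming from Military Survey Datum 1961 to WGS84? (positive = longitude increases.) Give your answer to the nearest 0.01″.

Δλ = -8.04″

At latitude 26.25463°, cos φ = 0.896837.
1″ of longitude at this latitude = 30.92 × cos φ = 27.7302 m, so Δλ = -223.0 / 27.7302 = -8.042″.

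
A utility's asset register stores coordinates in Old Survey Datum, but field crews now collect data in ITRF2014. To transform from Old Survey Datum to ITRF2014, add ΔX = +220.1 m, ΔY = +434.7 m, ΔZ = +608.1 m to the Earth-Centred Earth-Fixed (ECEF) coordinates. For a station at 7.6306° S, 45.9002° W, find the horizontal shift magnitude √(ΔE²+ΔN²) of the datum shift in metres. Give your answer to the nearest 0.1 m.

The local east axis at (φ, λ) is (−sin λ, cos λ, 0), so ΔE = −sin(-45.9002°)·220.1 + cos(-45.9002°)·434.7 = 460.57 m.
The local north axis is (−sin φ cos λ, −sin φ sin λ, cos φ), giving ΔN = 20.339 − 41.452 + 602.715 = 581.60 m.
Horizontal magnitude = √(ΔE² + ΔN²) = √(460.57² + 581.60²) = 741.88 m.

741.9 m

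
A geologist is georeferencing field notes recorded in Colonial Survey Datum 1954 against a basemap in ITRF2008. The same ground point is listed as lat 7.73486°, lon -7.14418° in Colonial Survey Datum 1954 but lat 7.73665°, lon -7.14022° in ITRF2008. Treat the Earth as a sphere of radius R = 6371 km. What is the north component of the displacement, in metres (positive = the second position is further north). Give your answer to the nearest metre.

ΔN = 199 m

Δφ = 7.73665° − 7.73486° = +0.00179°; Δλ = -7.14022° − -7.14418° = +0.00396°.
1° along a meridian = πR/180 = 111195 m.
ΔN = Δφ × 111195 = 199.0 m; ΔE = Δλ × 111195 × cos(7.73486°) = +0.00396 × 111195 × 0.990901 = 436.3 m.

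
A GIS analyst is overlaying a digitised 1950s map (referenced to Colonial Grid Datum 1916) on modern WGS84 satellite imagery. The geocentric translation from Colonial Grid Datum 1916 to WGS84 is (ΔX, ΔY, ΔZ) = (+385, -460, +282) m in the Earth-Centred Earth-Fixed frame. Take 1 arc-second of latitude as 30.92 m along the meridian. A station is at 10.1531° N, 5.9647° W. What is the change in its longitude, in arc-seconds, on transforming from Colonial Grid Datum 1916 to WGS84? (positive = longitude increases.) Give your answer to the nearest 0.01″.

Δλ = -13.72″

sin φ = 0.176279, cos φ = 0.984340, sin λ = -0.103916, cos λ = 0.994586.
East component: ΔE = −sin λ·ΔX + cos λ·ΔY = −(-0.103916)(385) + (0.994586)(-460) = -417.50 m.
1° of latitude spans 3600 × 30.92 = 111312 m; at latitude φ, 1° of longitude spans that × cos φ = 109568.9 m, so Δλ = -417.50 / 109568.9 × 3600 = -13.717″.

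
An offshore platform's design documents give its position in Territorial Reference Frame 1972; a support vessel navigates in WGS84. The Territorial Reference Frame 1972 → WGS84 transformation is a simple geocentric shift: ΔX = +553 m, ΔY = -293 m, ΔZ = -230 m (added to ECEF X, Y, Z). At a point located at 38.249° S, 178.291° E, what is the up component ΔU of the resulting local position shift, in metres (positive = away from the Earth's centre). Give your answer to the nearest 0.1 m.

At φ = -38.249°, λ = 178.291°: sin φ = -0.619080, cos φ = 0.785328, sin λ = 0.029823, cos λ = -0.999555.
ΔU = cos φ cos λ·ΔX + cos φ sin λ·ΔY + sin φ·ΔZ = (0.785328)(-0.999555)(553) + (0.785328)(0.029823)(-293) + (-0.619080)(-230) = -298.57 m.

ΔU = -298.6 m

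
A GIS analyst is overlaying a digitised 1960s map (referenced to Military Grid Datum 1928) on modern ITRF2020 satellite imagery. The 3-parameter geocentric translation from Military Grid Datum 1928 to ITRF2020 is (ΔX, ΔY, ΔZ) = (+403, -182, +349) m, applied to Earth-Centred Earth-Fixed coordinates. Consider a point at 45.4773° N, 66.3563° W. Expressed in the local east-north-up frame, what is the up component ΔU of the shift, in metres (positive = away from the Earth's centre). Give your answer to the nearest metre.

At φ = 45.4773°, λ = -66.3563°: sin φ = 0.712973, cos φ = 0.701192, sin λ = -0.916057, cos λ = 0.401048.
ΔU = cos φ cos λ·ΔX + cos φ sin λ·ΔY + sin φ·ΔZ = (0.701192)(0.401048)(403) + (0.701192)(-0.916057)(-182) + (0.712973)(349) = 479.06 m.

ΔU = 479 m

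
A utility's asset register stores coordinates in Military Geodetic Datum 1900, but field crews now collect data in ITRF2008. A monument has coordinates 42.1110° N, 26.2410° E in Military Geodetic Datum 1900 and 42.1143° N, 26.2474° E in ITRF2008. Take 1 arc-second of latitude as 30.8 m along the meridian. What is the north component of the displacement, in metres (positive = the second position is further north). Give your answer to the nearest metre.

ΔN = 366 m

Δφ = 42.1143° − 42.1110° = +0.0033°; Δλ = 26.2474° − 26.2410° = +0.0064°.
1° of latitude = 3600 × 30.80 = 110880 m.
ΔN = Δφ × 110880 = 365.9 m; ΔE = Δλ × 110880 × cos(42.1110°) = +0.0064 × 110880 × 0.741847 = 526.4 m.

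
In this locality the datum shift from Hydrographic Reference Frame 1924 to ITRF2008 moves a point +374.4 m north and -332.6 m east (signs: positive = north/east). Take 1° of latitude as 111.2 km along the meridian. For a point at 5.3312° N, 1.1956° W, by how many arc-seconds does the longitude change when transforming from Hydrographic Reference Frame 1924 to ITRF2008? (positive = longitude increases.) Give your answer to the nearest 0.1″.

At latitude 5.3312°, cos φ = 0.995674.
1° of longitude at this latitude = 111.2 × cos φ = 110.72 km, so Δλ = -332.6 / 110719.0 = -0.0030040° = -10.814″.

Δλ = -10.8″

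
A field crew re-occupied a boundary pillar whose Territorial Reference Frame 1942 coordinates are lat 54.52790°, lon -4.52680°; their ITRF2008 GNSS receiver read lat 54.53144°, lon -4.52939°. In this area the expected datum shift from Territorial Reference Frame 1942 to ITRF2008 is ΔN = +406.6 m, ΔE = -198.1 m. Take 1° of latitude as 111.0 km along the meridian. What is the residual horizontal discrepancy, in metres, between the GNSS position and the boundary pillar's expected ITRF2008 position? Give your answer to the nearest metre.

34 m

Observed coordinate differences: Δφ = +0.00354°, Δλ = -0.00259°.
Converting to metres (1° lat = 111000 m, cos φ = 0.580306): observed ΔN = 392.9 m, observed ΔE = -166.8 m.
Subtracting the expected shift leaves a residual of 392.9 − (406.6) = -13.7 m north and -166.8 − (-198.1) = 31.3 m east.
Residual distance = √((-13.7)² + 31.3²) = 34.1 m.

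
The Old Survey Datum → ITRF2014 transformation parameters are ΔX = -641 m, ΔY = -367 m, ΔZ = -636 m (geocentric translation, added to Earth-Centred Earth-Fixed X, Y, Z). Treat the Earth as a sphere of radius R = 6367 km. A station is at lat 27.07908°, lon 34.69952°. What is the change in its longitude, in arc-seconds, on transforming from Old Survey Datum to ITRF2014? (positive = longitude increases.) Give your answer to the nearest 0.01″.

sin φ = 0.455220, cos φ = 0.890379, sin λ = 0.569273, cos λ = 0.822149.
East component: ΔE = −sin λ·ΔX + cos λ·ΔY = −(0.569273)(-641) + (0.822149)(-367) = 63.18 m.
1° of latitude spans πR/180 = 111125 m; at latitude φ, 1° of longitude spans that × cos φ = 98943.5 m, so Δλ = 63.18 / 98943.5 × 3600 = 2.299″.

Δλ = 2.30″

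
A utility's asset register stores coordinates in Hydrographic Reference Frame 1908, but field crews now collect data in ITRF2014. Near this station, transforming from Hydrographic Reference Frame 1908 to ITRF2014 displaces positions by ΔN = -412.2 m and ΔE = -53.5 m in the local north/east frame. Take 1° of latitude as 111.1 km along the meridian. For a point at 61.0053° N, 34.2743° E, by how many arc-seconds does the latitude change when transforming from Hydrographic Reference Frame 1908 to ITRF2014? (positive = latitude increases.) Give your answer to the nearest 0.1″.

Δφ = -13.4″

1° of latitude = 111.1 km, so Δφ = -412.2 / 111100 = -0.0037102° = -13.357″.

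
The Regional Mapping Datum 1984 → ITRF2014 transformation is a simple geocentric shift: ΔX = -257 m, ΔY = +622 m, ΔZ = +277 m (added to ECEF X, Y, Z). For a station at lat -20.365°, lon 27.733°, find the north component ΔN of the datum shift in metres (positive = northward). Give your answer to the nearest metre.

ΔN = 281 m

At φ = -20.365°, λ = 27.733°: sin φ = -0.347999, cos φ = 0.937495, sin λ = 0.465352, cos λ = 0.885126.
ΔN = −sin φ cos λ·ΔX − sin φ sin λ·ΔY + cos φ·ΔZ = −(-0.347999)(0.885126)(-257) − (-0.347999)(0.465352)(622) + (0.937495)(277) = 281.25 m.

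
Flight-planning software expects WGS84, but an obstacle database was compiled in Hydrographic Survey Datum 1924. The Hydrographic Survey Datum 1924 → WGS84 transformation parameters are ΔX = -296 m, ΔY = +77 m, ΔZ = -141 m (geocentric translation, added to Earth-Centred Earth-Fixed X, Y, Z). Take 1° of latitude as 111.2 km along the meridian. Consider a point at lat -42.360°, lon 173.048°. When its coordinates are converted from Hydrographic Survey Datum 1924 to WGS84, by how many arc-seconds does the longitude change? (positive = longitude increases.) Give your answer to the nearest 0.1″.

Δλ = -1.8″

sin φ = -0.673787, cos φ = 0.738926, sin λ = 0.121038, cos λ = -0.992648.
East component: ΔE = −sin λ·ΔX + cos λ·ΔY = −(0.121038)(-296) + (-0.992648)(77) = -40.61 m.
1° of latitude spans 111200 m; at latitude φ, 1° of longitude spans that × cos φ = 82168.6 m, so Δλ = -40.61 / 82168.6 × 3600 = -1.779″.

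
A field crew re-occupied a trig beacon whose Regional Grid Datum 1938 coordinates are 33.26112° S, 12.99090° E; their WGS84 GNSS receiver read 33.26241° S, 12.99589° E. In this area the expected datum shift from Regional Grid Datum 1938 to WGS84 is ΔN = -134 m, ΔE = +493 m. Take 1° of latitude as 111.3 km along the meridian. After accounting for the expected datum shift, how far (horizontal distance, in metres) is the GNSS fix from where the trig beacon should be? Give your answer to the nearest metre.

Observed coordinate differences: Δφ = -0.00129°, Δλ = +0.00499°.
Converting to metres (1° lat = 111300 m, cos φ = 0.836180): observed ΔN = -143.6 m, observed ΔE = 464.4 m.
Subtracting the expected shift leaves a residual of -143.6 − (-134) = -9.6 m north and 464.4 − (493) = -28.6 m east.
Residual distance = √((-9.6)² + (-28.6)²) = 30.2 m.

30 m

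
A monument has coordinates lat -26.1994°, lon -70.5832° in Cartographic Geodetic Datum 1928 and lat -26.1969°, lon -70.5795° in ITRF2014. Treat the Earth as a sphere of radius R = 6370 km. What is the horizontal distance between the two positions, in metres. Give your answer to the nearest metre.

Δφ = -26.1969° − -26.1994° = +0.0025°; Δλ = -70.5795° − -70.5832° = +0.0037°.
1° along a meridian = πR/180 = 111177 m.
ΔN = Δφ × 111177 = 277.9 m; ΔE = Δλ × 111177 × cos(-26.1994°) = +0.0037 × 111177 × 0.897263 = 369.1 m.
Distance = √(ΔE² + ΔN²) = √(369.1² + 277.9²) = 462.0 m.

462 m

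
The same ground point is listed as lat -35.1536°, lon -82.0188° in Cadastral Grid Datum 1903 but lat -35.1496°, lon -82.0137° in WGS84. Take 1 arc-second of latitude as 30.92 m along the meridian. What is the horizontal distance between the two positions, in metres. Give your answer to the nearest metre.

643 m

Δφ = -35.1496° − -35.1536° = +0.0040°; Δλ = -82.0137° − -82.0188° = +0.0051°.
1° of latitude = 3600 × 30.92 = 111312 m.
ΔN = Δφ × 111312 = 445.2 m; ΔE = Δλ × 111312 × cos(-35.1536°) = +0.0051 × 111312 × 0.817611 = 464.2 m.
Distance = √(ΔE² + ΔN²) = √(464.2² + 445.2²) = 643.2 m.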